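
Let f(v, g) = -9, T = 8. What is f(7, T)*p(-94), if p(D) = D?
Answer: 846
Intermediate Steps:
f(7, T)*p(-94) = -9*(-94) = 846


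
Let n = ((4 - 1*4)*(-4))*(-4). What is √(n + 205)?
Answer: √205 ≈ 14.318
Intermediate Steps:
n = 0 (n = ((4 - 4)*(-4))*(-4) = (0*(-4))*(-4) = 0*(-4) = 0)
√(n + 205) = √(0 + 205) = √205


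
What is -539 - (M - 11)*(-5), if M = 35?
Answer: -419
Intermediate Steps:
-539 - (M - 11)*(-5) = -539 - (35 - 11)*(-5) = -539 - 24*(-5) = -539 - 1*(-120) = -539 + 120 = -419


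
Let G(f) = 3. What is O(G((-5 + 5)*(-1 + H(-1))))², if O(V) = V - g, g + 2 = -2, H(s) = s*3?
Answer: 49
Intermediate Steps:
H(s) = 3*s
g = -4 (g = -2 - 2 = -4)
O(V) = 4 + V (O(V) = V - 1*(-4) = V + 4 = 4 + V)
O(G((-5 + 5)*(-1 + H(-1))))² = (4 + 3)² = 7² = 49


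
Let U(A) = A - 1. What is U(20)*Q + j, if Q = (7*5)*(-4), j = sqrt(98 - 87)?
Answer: -2660 + sqrt(11) ≈ -2656.7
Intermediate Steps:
U(A) = -1 + A
j = sqrt(11) ≈ 3.3166
Q = -140 (Q = 35*(-4) = -140)
U(20)*Q + j = (-1 + 20)*(-140) + sqrt(11) = 19*(-140) + sqrt(11) = -2660 + sqrt(11)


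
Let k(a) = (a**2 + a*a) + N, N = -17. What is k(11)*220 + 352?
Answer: 49852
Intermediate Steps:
k(a) = -17 + 2*a**2 (k(a) = (a**2 + a*a) - 17 = (a**2 + a**2) - 17 = 2*a**2 - 17 = -17 + 2*a**2)
k(11)*220 + 352 = (-17 + 2*11**2)*220 + 352 = (-17 + 2*121)*220 + 352 = (-17 + 242)*220 + 352 = 225*220 + 352 = 49500 + 352 = 49852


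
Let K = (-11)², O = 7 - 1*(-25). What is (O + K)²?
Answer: 23409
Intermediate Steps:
O = 32 (O = 7 + 25 = 32)
K = 121
(O + K)² = (32 + 121)² = 153² = 23409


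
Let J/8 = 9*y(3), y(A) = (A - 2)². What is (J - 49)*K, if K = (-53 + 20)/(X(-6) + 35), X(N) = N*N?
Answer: -759/71 ≈ -10.690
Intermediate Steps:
y(A) = (-2 + A)²
X(N) = N²
J = 72 (J = 8*(9*(-2 + 3)²) = 8*(9*1²) = 8*(9*1) = 8*9 = 72)
K = -33/71 (K = (-53 + 20)/((-6)² + 35) = -33/(36 + 35) = -33/71 ≈ -0.46479)
(J - 49)*K = (72 - 49)*(-33/71) = 23*(-33/71) = -759/71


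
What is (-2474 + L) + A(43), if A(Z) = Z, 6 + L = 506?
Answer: -1931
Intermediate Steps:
L = 500 (L = -6 + 506 = 500)
(-2474 + L) + A(43) = (-2474 + 500) + 43 = -1974 + 43 = -1931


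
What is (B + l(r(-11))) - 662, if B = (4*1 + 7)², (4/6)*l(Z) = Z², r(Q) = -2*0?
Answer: -541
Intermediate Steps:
r(Q) = 0
l(Z) = 3*Z²/2
B = 121 (B = (4 + 7)² = 11² = 121)
(B + l(r(-11))) - 662 = (121 + (3/2)*0²) - 662 = (121 + (3/2)*0) - 662 = (121 + 0) - 662 = 121 - 662 = -541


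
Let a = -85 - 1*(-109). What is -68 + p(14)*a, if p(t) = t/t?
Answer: -44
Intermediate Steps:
a = 24 (a = -85 + 109 = 24)
p(t) = 1
-68 + p(14)*a = -68 + 1*24 = -68 + 24 = -44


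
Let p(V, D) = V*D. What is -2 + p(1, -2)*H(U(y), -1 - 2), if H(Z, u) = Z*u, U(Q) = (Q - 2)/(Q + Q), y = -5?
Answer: 11/5 ≈ 2.2000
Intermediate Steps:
p(V, D) = D*V
U(Q) = (-2 + Q)/(2*Q) (U(Q) = (-2 + Q)/((2*Q)) = (-2 + Q)*(1/(2*Q)) = (-2 + Q)/(2*Q))
-2 + p(1, -2)*H(U(y), -1 - 2) = -2 + (-2*1)*(((1/2)*(-2 - 5)/(-5))*(-1 - 2)) = -2 - 2*(1/2)*(-1/5)*(-7)*(-3) = -2 - 7*(-3)/5 = -2 - 2*(-21/10) = -2 + 21/5 = 11/5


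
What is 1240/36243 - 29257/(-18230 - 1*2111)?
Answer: 1085584291/737218863 ≈ 1.4725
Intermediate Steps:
1240/36243 - 29257/(-18230 - 1*2111) = 1240*(1/36243) - 29257/(-18230 - 2111) = 1240/36243 - 29257/(-20341) = 1240/36243 - 29257*(-1/20341) = 1240/36243 + 29257/20341 = 1085584291/737218863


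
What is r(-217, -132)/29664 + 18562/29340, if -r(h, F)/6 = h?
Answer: 8178109/12088080 ≈ 0.67654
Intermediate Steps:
r(h, F) = -6*h
r(-217, -132)/29664 + 18562/29340 = -6*(-217)/29664 + 18562/29340 = 1302*(1/29664) + 18562*(1/29340) = 217/4944 + 9281/14670 = 8178109/12088080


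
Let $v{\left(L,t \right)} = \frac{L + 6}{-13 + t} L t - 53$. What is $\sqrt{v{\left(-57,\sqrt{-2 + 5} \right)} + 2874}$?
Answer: $\frac{\sqrt{36673 - 5728 \sqrt{3}}}{\sqrt{13 - \sqrt{3}}} \approx 48.725$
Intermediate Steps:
$v{\left(L,t \right)} = -53 + \frac{L t \left(6 + L\right)}{-13 + t}$ ($v{\left(L,t \right)} = \frac{6 + L}{-13 + t} L t - 53 = \frac{L \left(6 + L\right)}{-13 + t} t - 53 = \frac{L t \left(6 + L\right)}{-13 + t} - 53 = -53 + \frac{L t \left(6 + L\right)}{-13 + t}$)
$\sqrt{v{\left(-57,\sqrt{-2 + 5} \right)} + 2874} = \sqrt{\frac{689 - 53 \sqrt{-2 + 5} + \sqrt{-2 + 5} \left(-57\right)^{2} + 6 \left(-57\right) \sqrt{-2 + 5}}{-13 + \sqrt{-2 + 5}} + 2874} = \sqrt{\frac{689 - 53 \sqrt{3} + \sqrt{3} \cdot 3249 + 6 \left(-57\right) \sqrt{3}}{-13 + \sqrt{3}} + 2874} = \sqrt{\frac{689 - 53 \sqrt{3} + 3249 \sqrt{3} - 342 \sqrt{3}}{-13 + \sqrt{3}} + 2874} = \sqrt{\frac{689 + 2854 \sqrt{3}}{-13 + \sqrt{3}} + 2874} = \sqrt{2874 + \frac{689 + 2854 \sqrt{3}}{-13 + \sqrt{3}}}$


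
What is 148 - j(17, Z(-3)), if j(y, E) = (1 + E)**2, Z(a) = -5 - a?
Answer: 147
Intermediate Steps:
148 - j(17, Z(-3)) = 148 - (1 + (-5 - 1*(-3)))**2 = 148 - (1 + (-5 + 3))**2 = 148 - (1 - 2)**2 = 148 - 1*(-1)**2 = 148 - 1*1 = 148 - 1 = 147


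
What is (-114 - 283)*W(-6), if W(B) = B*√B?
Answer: 2382*I*√6 ≈ 5834.7*I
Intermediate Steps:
W(B) = B^(3/2)
(-114 - 283)*W(-6) = (-114 - 283)*(-6)^(3/2) = -(-2382)*I*√6 = 2382*I*√6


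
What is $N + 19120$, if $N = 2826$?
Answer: $21946$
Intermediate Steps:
$N + 19120 = 2826 + 19120 = 21946$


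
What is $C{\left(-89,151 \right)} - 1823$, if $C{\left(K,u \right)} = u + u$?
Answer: $-1521$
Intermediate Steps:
$C{\left(K,u \right)} = 2 u$
$C{\left(-89,151 \right)} - 1823 = 2 \cdot 151 - 1823 = 302 - 1823 = -1521$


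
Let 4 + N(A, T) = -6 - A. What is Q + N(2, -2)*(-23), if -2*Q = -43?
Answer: 595/2 ≈ 297.50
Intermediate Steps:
Q = 43/2 (Q = -½*(-43) = 43/2 ≈ 21.500)
N(A, T) = -10 - A (N(A, T) = -4 + (-6 - A) = -10 - A)
Q + N(2, -2)*(-23) = 43/2 + (-10 - 1*2)*(-23) = 43/2 + (-10 - 2)*(-23) = 43/2 - 12*(-23) = 43/2 + 276 = 595/2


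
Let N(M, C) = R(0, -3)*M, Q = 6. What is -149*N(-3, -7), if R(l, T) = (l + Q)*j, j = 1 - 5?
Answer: -10728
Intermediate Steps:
j = -4
R(l, T) = -24 - 4*l (R(l, T) = (l + 6)*(-4) = (6 + l)*(-4) = -24 - 4*l)
N(M, C) = -24*M (N(M, C) = (-24 - 4*0)*M = (-24 + 0)*M = -24*M)
-149*N(-3, -7) = -(-3576)*(-3) = -149*72 = -10728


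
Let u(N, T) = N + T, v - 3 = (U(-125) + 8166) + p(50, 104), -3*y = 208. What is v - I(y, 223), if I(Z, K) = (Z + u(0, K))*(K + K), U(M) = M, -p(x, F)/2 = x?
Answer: -181774/3 ≈ -60591.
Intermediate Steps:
y = -208/3 (y = -1/3*208 = -208/3 ≈ -69.333)
p(x, F) = -2*x
v = 7944 (v = 3 + ((-125 + 8166) - 2*50) = 3 + (8041 - 100) = 3 + 7941 = 7944)
I(Z, K) = 2*K*(K + Z) (I(Z, K) = (Z + (0 + K))*(K + K) = (Z + K)*(2*K) = (K + Z)*(2*K) = 2*K*(K + Z))
v - I(y, 223) = 7944 - 2*223*(223 - 208/3) = 7944 - 2*223*461/3 = 7944 - 1*205606/3 = 7944 - 205606/3 = -181774/3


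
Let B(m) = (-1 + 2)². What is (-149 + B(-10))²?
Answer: 21904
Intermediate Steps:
B(m) = 1 (B(m) = 1² = 1)
(-149 + B(-10))² = (-149 + 1)² = (-148)² = 21904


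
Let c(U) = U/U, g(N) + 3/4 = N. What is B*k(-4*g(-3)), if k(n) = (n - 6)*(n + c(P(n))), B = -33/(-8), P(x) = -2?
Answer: 594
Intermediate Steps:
g(N) = -¾ + N
B = 33/8 (B = -33*(-⅛) = 33/8 ≈ 4.1250)
c(U) = 1
k(n) = (1 + n)*(-6 + n) (k(n) = (n - 6)*(n + 1) = (-6 + n)*(1 + n) = (1 + n)*(-6 + n))
B*k(-4*g(-3)) = 33*(-6 + (-4*(-¾ - 3))² - (-20)*(-¾ - 3))/8 = 33*(-6 + (-4*(-15/4))² - (-20)*(-15)/4)/8 = 33*(-6 + 15² - 5*15)/8 = 33*(-6 + 225 - 75)/8 = (33/8)*144 = 594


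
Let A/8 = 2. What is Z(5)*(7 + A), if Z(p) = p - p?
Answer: 0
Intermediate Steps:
A = 16 (A = 8*2 = 16)
Z(p) = 0
Z(5)*(7 + A) = 0*(7 + 16) = 0*23 = 0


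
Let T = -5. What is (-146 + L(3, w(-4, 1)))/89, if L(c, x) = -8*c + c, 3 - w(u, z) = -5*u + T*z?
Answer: -167/89 ≈ -1.8764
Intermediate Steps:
w(u, z) = 3 + 5*u + 5*z (w(u, z) = 3 - (-5*u - 5*z) = 3 + (5*u + 5*z) = 3 + 5*u + 5*z)
L(c, x) = -7*c
(-146 + L(3, w(-4, 1)))/89 = (-146 - 7*3)/89 = (-146 - 21)/89 = (1/89)*(-167) = -167/89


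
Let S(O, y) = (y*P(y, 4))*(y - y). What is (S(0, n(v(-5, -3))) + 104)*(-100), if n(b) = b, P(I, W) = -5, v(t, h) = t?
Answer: -10400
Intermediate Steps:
S(O, y) = 0 (S(O, y) = (y*(-5))*(y - y) = -5*y*0 = 0)
(S(0, n(v(-5, -3))) + 104)*(-100) = (0 + 104)*(-100) = 104*(-100) = -10400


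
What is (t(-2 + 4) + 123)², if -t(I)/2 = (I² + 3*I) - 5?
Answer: 12769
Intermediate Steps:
t(I) = 10 - 6*I - 2*I² (t(I) = -2*((I² + 3*I) - 5) = -2*(-5 + I² + 3*I) = 10 - 6*I - 2*I²)
(t(-2 + 4) + 123)² = ((10 - 6*(-2 + 4) - 2*(-2 + 4)²) + 123)² = ((10 - 6*2 - 2*2²) + 123)² = ((10 - 12 - 2*4) + 123)² = ((10 - 12 - 8) + 123)² = (-10 + 123)² = 113² = 12769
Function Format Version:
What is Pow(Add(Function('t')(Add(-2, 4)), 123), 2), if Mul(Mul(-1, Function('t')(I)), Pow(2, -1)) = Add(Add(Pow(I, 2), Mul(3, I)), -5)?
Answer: 12769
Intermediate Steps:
Function('t')(I) = Add(10, Mul(-6, I), Mul(-2, Pow(I, 2))) (Function('t')(I) = Mul(-2, Add(Add(Pow(I, 2), Mul(3, I)), -5)) = Mul(-2, Add(-5, Pow(I, 2), Mul(3, I))) = Add(10, Mul(-6, I), Mul(-2, Pow(I, 2))))
Pow(Add(Function('t')(Add(-2, 4)), 123), 2) = Pow(Add(Add(10, Mul(-6, Add(-2, 4)), Mul(-2, Pow(Add(-2, 4), 2))), 123), 2) = Pow(Add(Add(10, Mul(-6, 2), Mul(-2, Pow(2, 2))), 123), 2) = Pow(Add(Add(10, -12, Mul(-2, 4)), 123), 2) = Pow(Add(Add(10, -12, -8), 123), 2) = Pow(Add(-10, 123), 2) = Pow(113, 2) = 12769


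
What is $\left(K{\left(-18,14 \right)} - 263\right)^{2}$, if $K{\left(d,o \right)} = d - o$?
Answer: $87025$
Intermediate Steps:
$\left(K{\left(-18,14 \right)} - 263\right)^{2} = \left(\left(-18 - 14\right) - 263\right)^{2} = \left(-32 - 263\right)^{2} = \left(-295\right)^{2} = 87025$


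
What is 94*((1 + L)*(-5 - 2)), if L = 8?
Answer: -5922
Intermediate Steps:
94*((1 + L)*(-5 - 2)) = 94*((1 + 8)*(-5 - 2)) = 94*(9*(-7)) = 94*(-63) = -5922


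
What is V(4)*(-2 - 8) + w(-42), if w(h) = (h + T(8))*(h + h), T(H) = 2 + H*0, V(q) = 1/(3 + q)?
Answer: 23510/7 ≈ 3358.6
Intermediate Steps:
T(H) = 2 (T(H) = 2 + 0 = 2)
w(h) = 2*h*(2 + h) (w(h) = (h + 2)*(h + h) = (2 + h)*(2*h) = 2*h*(2 + h))
V(4)*(-2 - 8) + w(-42) = (-2 - 8)/(3 + 4) + 2*(-42)*(2 - 42) = -10/7 + 2*(-42)*(-40) = (1/7)*(-10) + 3360 = -10/7 + 3360 = 23510/7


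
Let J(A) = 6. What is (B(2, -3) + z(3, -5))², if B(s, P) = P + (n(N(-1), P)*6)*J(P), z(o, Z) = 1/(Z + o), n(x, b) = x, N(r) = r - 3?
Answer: 87025/4 ≈ 21756.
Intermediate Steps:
N(r) = -3 + r
B(s, P) = -144 + P (B(s, P) = P + ((-3 - 1)*6)*6 = P - 4*6*6 = P - 24*6 = P - 144 = -144 + P)
(B(2, -3) + z(3, -5))² = ((-144 - 3) + 1/(-5 + 3))² = (-147 + 1/(-2))² = (-147 - ½)² = (-295/2)² = 87025/4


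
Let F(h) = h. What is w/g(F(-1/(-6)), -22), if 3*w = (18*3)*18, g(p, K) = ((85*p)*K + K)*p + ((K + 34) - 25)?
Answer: -5832/1235 ≈ -4.7223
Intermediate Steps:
g(p, K) = 9 + K + p*(K + 85*K*p) (g(p, K) = (85*K*p + K)*p + ((34 + K) - 25) = (K + 85*K*p)*p + (9 + K) = p*(K + 85*K*p) + (9 + K) = 9 + K + p*(K + 85*K*p))
w = 324 (w = ((18*3)*18)/3 = (54*18)/3 = (⅓)*972 = 324)
w/g(F(-1/(-6)), -22) = 324/(9 - 22 - (-22)/(-6) + 85*(-22)*(-1/(-6))²) = 324/(9 - 22 - (-22)*(-1)/6 + 85*(-22)*(-1*(-⅙))²) = 324/(9 - 22 - 22*⅙ + 85*(-22)*(⅙)²) = 324/(9 - 22 - 11/3 + 85*(-22)*(1/36)) = 324/(9 - 22 - 11/3 - 935/18) = 324/(-1235/18) = 324*(-18/1235) = -5832/1235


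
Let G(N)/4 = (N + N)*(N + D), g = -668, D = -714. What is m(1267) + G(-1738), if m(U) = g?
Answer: 34091940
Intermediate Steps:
G(N) = 8*N*(-714 + N) (G(N) = 4*((N + N)*(N - 714)) = 4*((2*N)*(-714 + N)) = 4*(2*N*(-714 + N)) = 8*N*(-714 + N))
m(U) = -668
m(1267) + G(-1738) = -668 + 8*(-1738)*(-714 - 1738) = -668 + 8*(-1738)*(-2452) = -668 + 34092608 = 34091940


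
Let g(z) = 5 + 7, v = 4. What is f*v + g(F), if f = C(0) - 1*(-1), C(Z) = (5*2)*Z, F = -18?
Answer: 16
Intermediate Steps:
C(Z) = 10*Z
f = 1 (f = 10*0 - 1*(-1) = 0 + 1 = 1)
g(z) = 12
f*v + g(F) = 1*4 + 12 = 4 + 12 = 16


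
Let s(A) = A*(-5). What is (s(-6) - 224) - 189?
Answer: -383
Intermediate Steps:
s(A) = -5*A
(s(-6) - 224) - 189 = (-5*(-6) - 224) - 189 = (30 - 224) - 189 = -194 - 189 = -383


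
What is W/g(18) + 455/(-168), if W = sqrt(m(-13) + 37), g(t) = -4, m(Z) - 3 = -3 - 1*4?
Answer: -65/24 - sqrt(33)/4 ≈ -4.1445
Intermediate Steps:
m(Z) = -4 (m(Z) = 3 + (-3 - 1*4) = 3 + (-3 - 4) = 3 - 7 = -4)
W = sqrt(33) (W = sqrt(-4 + 37) = sqrt(33) ≈ 5.7446)
W/g(18) + 455/(-168) = sqrt(33)/(-4) + 455/(-168) = sqrt(33)*(-1/4) + 455*(-1/168) = -sqrt(33)/4 - 65/24 = -65/24 - sqrt(33)/4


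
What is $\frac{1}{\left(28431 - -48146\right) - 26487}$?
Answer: $\frac{1}{50090} \approx 1.9964 \cdot 10^{-5}$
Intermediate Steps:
$\frac{1}{\left(28431 - -48146\right) - 26487} = \frac{1}{\left(28431 + 48146\right) - 26487} = \frac{1}{76577 - 26487} = \frac{1}{50090}$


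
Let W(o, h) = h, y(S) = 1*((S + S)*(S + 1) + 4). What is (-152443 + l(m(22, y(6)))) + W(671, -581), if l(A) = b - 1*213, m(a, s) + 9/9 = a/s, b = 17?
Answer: -153220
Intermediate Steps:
y(S) = 4 + 2*S*(1 + S) (y(S) = 1*((2*S)*(1 + S) + 4) = 1*(2*S*(1 + S) + 4) = 1*(4 + 2*S*(1 + S)) = 4 + 2*S*(1 + S))
m(a, s) = -1 + a/s
l(A) = -196 (l(A) = 17 - 1*213 = 17 - 213 = -196)
(-152443 + l(m(22, y(6)))) + W(671, -581) = (-152443 - 196) - 581 = -152639 - 581 = -153220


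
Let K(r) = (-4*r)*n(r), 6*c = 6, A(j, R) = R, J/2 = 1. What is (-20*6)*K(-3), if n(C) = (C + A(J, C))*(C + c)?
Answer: -17280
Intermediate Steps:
J = 2 (J = 2*1 = 2)
c = 1 (c = (1/6)*6 = 1)
n(C) = 2*C*(1 + C) (n(C) = (C + C)*(C + 1) = (2*C)*(1 + C) = 2*C*(1 + C))
K(r) = -8*r**2*(1 + r) (K(r) = (-4*r)*(2*r*(1 + r)) = -8*r**2*(1 + r))
(-20*6)*K(-3) = (-20*6)*(-8*(-3)**2*(1 - 3)) = -(-960)*9*(-2) = -120*144 = -17280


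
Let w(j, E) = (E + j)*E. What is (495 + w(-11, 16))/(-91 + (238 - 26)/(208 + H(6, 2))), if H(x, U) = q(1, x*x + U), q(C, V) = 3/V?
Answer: -4546525/711481 ≈ -6.3902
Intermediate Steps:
H(x, U) = 3/(U + x**2) (H(x, U) = 3/(x*x + U) = 3/(x**2 + U) = 3/(U + x**2))
w(j, E) = E*(E + j)
(495 + w(-11, 16))/(-91 + (238 - 26)/(208 + H(6, 2))) = (495 + 16*(16 - 11))/(-91 + (238 - 26)/(208 + 3/(2 + 6**2))) = (495 + 16*5)/(-91 + 212/(208 + 3/(2 + 36))) = (495 + 80)/(-91 + 212/(208 + 3/38)) = 575/(-91 + 212/(208 + 3*(1/38))) = 575/(-91 + 212/(208 + 3/38)) = 575/(-91 + 212/(7907/38)) = 575/(-91 + 212*(38/7907)) = 575/(-91 + 8056/7907) = 575/(-711481/7907) = 575*(-7907/711481) = -4546525/711481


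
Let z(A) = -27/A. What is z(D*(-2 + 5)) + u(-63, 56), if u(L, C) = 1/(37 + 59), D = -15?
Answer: 293/480 ≈ 0.61042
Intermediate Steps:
u(L, C) = 1/96
z(D*(-2 + 5)) + u(-63, 56) = -27*(-1/(15*(-2 + 5))) + 1/96 = -27/((-15*3)) + 1/96 = -27/(-45) + 1/96 = -27*(-1/45) + 1/96 = ⅗ + 1/96 = 293/480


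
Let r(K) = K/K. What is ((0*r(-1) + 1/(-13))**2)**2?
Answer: 1/28561 ≈ 3.5013e-5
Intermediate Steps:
r(K) = 1
((0*r(-1) + 1/(-13))**2)**2 = ((0*1 + 1/(-13))**2)**2 = ((0 - 1/13)**2)**2 = ((-1/13)**2)**2 = (1/169)**2 = 1/28561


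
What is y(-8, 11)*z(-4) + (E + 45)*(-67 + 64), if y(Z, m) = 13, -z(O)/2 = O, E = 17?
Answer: -82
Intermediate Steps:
z(O) = -2*O
y(-8, 11)*z(-4) + (E + 45)*(-67 + 64) = 13*(-2*(-4)) + (17 + 45)*(-67 + 64) = 13*8 + 62*(-3) = 104 - 186 = -82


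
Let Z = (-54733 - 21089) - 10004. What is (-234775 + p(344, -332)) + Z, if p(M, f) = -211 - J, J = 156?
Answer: -320968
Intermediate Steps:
p(M, f) = -367 (p(M, f) = -211 - 1*156 = -211 - 156 = -367)
Z = -85826 (Z = -75822 - 10004 = -85826)
(-234775 + p(344, -332)) + Z = (-234775 - 367) - 85826 = -235142 - 85826 = -320968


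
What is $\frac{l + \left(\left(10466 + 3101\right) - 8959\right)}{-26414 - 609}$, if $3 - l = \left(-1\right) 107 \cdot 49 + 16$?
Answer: $- \frac{9838}{27023} \approx -0.36406$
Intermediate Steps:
$l = 5230$ ($l = 3 - \left(\left(-1\right) 107 \cdot 49 + 16\right) = 3 - \left(\left(-107\right) 49 + 16\right) = 3 - \left(-5243 + 16\right) = 3 - -5227 = 3 + 5227 = 5230$)
$\frac{l + \left(\left(10466 + 3101\right) - 8959\right)}{-26414 - 609} = \frac{5230 + \left(\left(10466 + 3101\right) - 8959\right)}{-26414 - 609} = \frac{5230 + \left(13567 - 8959\right)}{-27023} = \left(5230 + 4608\right) \left(- \frac{1}{27023}\right) = 9838 \left(- \frac{1}{27023}\right) = - \frac{9838}{27023}$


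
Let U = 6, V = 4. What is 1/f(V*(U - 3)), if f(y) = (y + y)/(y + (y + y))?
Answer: 3/2 ≈ 1.5000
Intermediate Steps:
f(y) = ⅔ (f(y) = (2*y)/(y + 2*y) = (2*y)/((3*y)) = (2*y)*(1/(3*y)) = ⅔)
1/f(V*(U - 3)) = 1/(⅔) = 3/2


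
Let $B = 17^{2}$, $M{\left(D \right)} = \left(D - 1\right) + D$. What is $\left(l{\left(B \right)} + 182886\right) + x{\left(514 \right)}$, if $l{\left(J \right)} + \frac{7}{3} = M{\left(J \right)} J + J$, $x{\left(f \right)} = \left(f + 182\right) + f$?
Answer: $\frac{1053407}{3} \approx 3.5114 \cdot 10^{5}$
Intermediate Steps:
$M{\left(D \right)} = -1 + 2 D$ ($M{\left(D \right)} = \left(-1 + D\right) + D = -1 + 2 D$)
$x{\left(f \right)} = 182 + 2 f$ ($x{\left(f \right)} = \left(182 + f\right) + f = 182 + 2 f$)
$B = 289$
$l{\left(J \right)} = - \frac{7}{3} + J + J \left(-1 + 2 J\right)$ ($l{\left(J \right)} = - \frac{7}{3} + \left(\left(-1 + 2 J\right) J + J\right) = - \frac{7}{3} + \left(J \left(-1 + 2 J\right) + J\right) = - \frac{7}{3} + \left(J + J \left(-1 + 2 J\right)\right) = - \frac{7}{3} + J + J \left(-1 + 2 J\right)$)
$\left(l{\left(B \right)} + 182886\right) + x{\left(514 \right)} = \left(\left(- \frac{7}{3} + 2 \cdot 289^{2}\right) + 182886\right) + \left(182 + 2 \cdot 514\right) = \left(\left(- \frac{7}{3} + 2 \cdot 83521\right) + 182886\right) + \left(182 + 1028\right) = \left(\left(- \frac{7}{3} + 167042\right) + 182886\right) + 1210 = \left(\frac{501119}{3} + 182886\right) + 1210 = \frac{1049777}{3} + 1210 = \frac{1053407}{3}$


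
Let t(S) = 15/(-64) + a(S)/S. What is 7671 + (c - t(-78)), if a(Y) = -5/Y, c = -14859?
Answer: -699685777/97344 ≈ -7187.8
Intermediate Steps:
t(S) = -15/64 - 5/S**2 (t(S) = 15/(-64) + (-5/S)/S = 15*(-1/64) - 5/S**2 = -15/64 - 5/S**2)
7671 + (c - t(-78)) = 7671 + (-14859 - (-15/64 - 5/(-78)**2)) = 7671 + (-14859 - (-15/64 - 5*1/6084)) = 7671 + (-14859 - (-15/64 - 5/6084)) = 7671 + (-14859 - 1*(-22895/97344)) = 7671 + (-14859 + 22895/97344) = 7671 - 1446411601/97344 = -699685777/97344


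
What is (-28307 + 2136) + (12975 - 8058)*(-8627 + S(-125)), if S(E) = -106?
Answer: -42966332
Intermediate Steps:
(-28307 + 2136) + (12975 - 8058)*(-8627 + S(-125)) = (-28307 + 2136) + (12975 - 8058)*(-8627 - 106) = -26171 + 4917*(-8733) = -26171 - 42940161 = -42966332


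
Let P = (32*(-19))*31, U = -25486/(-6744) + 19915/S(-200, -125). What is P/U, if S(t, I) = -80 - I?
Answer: -190666368/4515121 ≈ -42.228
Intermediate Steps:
U = 4515121/10116 (U = -25486/(-6744) + 19915/(-80 - 1*(-125)) = -25486*(-1/6744) + 19915/(-80 + 125) = 12743/3372 + 19915/45 = 12743/3372 + 19915*(1/45) = 12743/3372 + 3983/9 = 4515121/10116 ≈ 446.33)
P = -18848 (P = -608*31 = -18848)
P/U = -18848/4515121/10116 = -18848*10116/4515121 = -190666368/4515121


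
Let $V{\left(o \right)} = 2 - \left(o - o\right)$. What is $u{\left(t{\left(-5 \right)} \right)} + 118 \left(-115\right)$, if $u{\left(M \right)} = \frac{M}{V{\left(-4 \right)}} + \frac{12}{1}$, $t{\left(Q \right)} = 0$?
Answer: $-13558$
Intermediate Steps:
$V{\left(o \right)} = 2$ ($V{\left(o \right)} = 2 - 0 = 2 + 0 = 2$)
$u{\left(M \right)} = 12 + \frac{M}{2}$ ($u{\left(M \right)} = \frac{M}{2} + \frac{12}{1} = M \frac{1}{2} + 12 \cdot 1 = \frac{M}{2} + 12 = 12 + \frac{M}{2}$)
$u{\left(t{\left(-5 \right)} \right)} + 118 \left(-115\right) = \left(12 + \frac{1}{2} \cdot 0\right) + 118 \left(-115\right) = \left(12 + 0\right) - 13570 = 12 - 13570 = -13558$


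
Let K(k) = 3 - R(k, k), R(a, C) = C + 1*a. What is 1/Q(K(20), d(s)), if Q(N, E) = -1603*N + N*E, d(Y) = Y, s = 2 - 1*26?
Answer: 1/60199 ≈ 1.6612e-5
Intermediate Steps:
s = -24 (s = 2 - 26 = -24)
R(a, C) = C + a
K(k) = 3 - 2*k (K(k) = 3 - (k + k) = 3 - 2*k)
Q(N, E) = -1603*N + E*N
1/Q(K(20), d(s)) = 1/((3 - 2*20)*(-1603 - 24)) = 1/((3 - 40)*(-1627)) = 1/(-37*(-1627)) = 1/60199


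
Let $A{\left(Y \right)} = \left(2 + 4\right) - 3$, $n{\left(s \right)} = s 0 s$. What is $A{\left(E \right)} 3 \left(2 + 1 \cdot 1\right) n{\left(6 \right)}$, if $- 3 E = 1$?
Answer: $0$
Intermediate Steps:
$n{\left(s \right)} = 0$ ($n{\left(s \right)} = 0 s = 0$)
$E = - \frac{1}{3}$ ($E = \left(- \frac{1}{3}\right) 1 = - \frac{1}{3} \approx -0.33333$)
$A{\left(Y \right)} = 3$ ($A{\left(Y \right)} = 6 - 3 = 3$)
$A{\left(E \right)} 3 \left(2 + 1 \cdot 1\right) n{\left(6 \right)} = 3 \cdot 3 \left(2 + 1 \cdot 1\right) 0 = 3 \cdot 3 \left(2 + 1\right) 0 = 3 \cdot 3 \cdot 3 \cdot 0 = 3 \cdot 9 \cdot 0 = 27 \cdot 0 = 0$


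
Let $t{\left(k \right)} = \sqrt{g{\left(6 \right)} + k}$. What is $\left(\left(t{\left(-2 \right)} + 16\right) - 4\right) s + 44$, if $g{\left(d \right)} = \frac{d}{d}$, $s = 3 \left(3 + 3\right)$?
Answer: $260 + 18 i \approx 260.0 + 18.0 i$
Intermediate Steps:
$s = 18$ ($s = 3 \cdot 6 = 18$)
$g{\left(d \right)} = 1$
$t{\left(k \right)} = \sqrt{1 + k}$
$\left(\left(t{\left(-2 \right)} + 16\right) - 4\right) s + 44 = \left(\left(\sqrt{1 - 2} + 16\right) - 4\right) 18 + 44 = \left(\left(\sqrt{-1} + 16\right) - 4\right) 18 + 44 = \left(\left(i + 16\right) - 4\right) 18 + 44 = \left(\left(16 + i\right) - 4\right) 18 + 44 = \left(12 + i\right) 18 + 44 = \left(216 + 18 i\right) + 44 = 260 + 18 i$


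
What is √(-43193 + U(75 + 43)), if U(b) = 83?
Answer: 3*I*√4790 ≈ 207.63*I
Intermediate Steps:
√(-43193 + U(75 + 43)) = √(-43193 + 83) = √(-43110) = 3*I*√4790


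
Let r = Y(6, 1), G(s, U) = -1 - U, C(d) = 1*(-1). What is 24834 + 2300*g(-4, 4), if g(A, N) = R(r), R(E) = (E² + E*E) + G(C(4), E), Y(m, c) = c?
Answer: 24834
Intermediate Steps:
C(d) = -1
r = 1
R(E) = -1 - E + 2*E² (R(E) = (E² + E*E) + (-1 - E) = (E² + E²) + (-1 - E) = 2*E² + (-1 - E) = -1 - E + 2*E²)
g(A, N) = 0 (g(A, N) = -1 - 1*1 + 2*1² = -1 - 1 + 2*1 = -1 - 1 + 2 = 0)
24834 + 2300*g(-4, 4) = 24834 + 2300*0 = 24834 + 0 = 24834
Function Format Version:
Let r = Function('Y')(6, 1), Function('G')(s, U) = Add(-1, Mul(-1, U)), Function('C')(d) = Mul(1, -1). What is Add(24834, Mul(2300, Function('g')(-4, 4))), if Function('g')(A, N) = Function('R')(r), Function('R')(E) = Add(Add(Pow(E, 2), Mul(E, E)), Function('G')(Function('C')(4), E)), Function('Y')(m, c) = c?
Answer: 24834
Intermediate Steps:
Function('C')(d) = -1
r = 1
Function('R')(E) = Add(-1, Mul(-1, E), Mul(2, Pow(E, 2))) (Function('R')(E) = Add(Add(Pow(E, 2), Mul(E, E)), Add(-1, Mul(-1, E))) = Add(Add(Pow(E, 2), Pow(E, 2)), Add(-1, Mul(-1, E))) = Add(Mul(2, Pow(E, 2)), Add(-1, Mul(-1, E))) = Add(-1, Mul(-1, E), Mul(2, Pow(E, 2))))
Function('g')(A, N) = 0 (Function('g')(A, N) = Add(-1, Mul(-1, 1), Mul(2, Pow(1, 2))) = Add(-1, -1, Mul(2, 1)) = Add(-1, -1, 2) = 0)
Add(24834, Mul(2300, Function('g')(-4, 4))) = Add(24834, Mul(2300, 0)) = Add(24834, 0) = 24834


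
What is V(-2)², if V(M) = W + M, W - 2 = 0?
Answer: 0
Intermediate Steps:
W = 2 (W = 2 + 0 = 2)
V(M) = 2 + M
V(-2)² = (2 - 2)² = 0² = 0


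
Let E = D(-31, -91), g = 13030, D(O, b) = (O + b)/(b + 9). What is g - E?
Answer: 534169/41 ≈ 13029.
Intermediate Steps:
D(O, b) = (O + b)/(9 + b)
E = 61/41 (E = (-31 - 91)/(9 - 91) = -122/(-82) = -1/82*(-122) = 61/41 ≈ 1.4878)
g - E = 13030 - 1*61/41 = 13030 - 61/41 = 534169/41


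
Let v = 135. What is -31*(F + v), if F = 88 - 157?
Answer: -2046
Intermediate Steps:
F = -69
-31*(F + v) = -31*(-69 + 135) = -31*66 = -2046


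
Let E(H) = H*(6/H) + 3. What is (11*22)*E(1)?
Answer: 2178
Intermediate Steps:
E(H) = 9 (E(H) = 6 + 3 = 9)
(11*22)*E(1) = (11*22)*9 = 242*9 = 2178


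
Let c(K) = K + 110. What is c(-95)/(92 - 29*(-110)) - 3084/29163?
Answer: -1076027/10634774 ≈ -0.10118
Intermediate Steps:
c(K) = 110 + K
c(-95)/(92 - 29*(-110)) - 3084/29163 = (110 - 95)/(92 - 29*(-110)) - 3084/29163 = 15/(92 + 3190) - 3084*1/29163 = 15/3282 - 1028/9721 = 15*(1/3282) - 1028/9721 = 5/1094 - 1028/9721 = -1076027/10634774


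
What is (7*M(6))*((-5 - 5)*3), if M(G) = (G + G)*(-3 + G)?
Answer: -7560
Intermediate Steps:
M(G) = 2*G*(-3 + G) (M(G) = (2*G)*(-3 + G) = 2*G*(-3 + G))
(7*M(6))*((-5 - 5)*3) = (7*(2*6*(-3 + 6)))*((-5 - 5)*3) = (7*(2*6*3))*(-10*3) = (7*36)*(-30) = 252*(-30) = -7560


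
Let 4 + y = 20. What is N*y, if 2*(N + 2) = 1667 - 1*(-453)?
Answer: 16928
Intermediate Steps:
y = 16 (y = -4 + 20 = 16)
N = 1058 (N = -2 + (1667 - 1*(-453))/2 = -2 + (1667 + 453)/2 = -2 + (1/2)*2120 = -2 + 1060 = 1058)
N*y = 1058*16 = 16928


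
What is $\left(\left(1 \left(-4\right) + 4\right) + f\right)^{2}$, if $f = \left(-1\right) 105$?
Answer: $11025$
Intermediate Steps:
$f = -105$
$\left(\left(1 \left(-4\right) + 4\right) + f\right)^{2} = \left(\left(1 \left(-4\right) + 4\right) - 105\right)^{2} = \left(\left(-4 + 4\right) - 105\right)^{2} = \left(0 - 105\right)^{2} = \left(-105\right)^{2} = 11025$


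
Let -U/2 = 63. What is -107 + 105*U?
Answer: -13337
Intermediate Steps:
U = -126 (U = -2*63 = -126)
-107 + 105*U = -107 + 105*(-126) = -107 - 13230 = -13337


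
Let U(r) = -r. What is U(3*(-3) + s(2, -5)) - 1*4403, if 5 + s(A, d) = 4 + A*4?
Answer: -4401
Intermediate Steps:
s(A, d) = -1 + 4*A (s(A, d) = -5 + (4 + A*4) = -5 + (4 + 4*A) = -1 + 4*A)
U(3*(-3) + s(2, -5)) - 1*4403 = -(3*(-3) + (-1 + 4*2)) - 1*4403 = -(-9 + (-1 + 8)) - 4403 = -(-9 + 7) - 4403 = -1*(-2) - 4403 = 2 - 4403 = -4401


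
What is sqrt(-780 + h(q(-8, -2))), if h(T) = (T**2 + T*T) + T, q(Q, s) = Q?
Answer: 2*I*sqrt(165) ≈ 25.69*I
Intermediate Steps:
h(T) = T + 2*T**2 (h(T) = (T**2 + T**2) + T = 2*T**2 + T = T + 2*T**2)
sqrt(-780 + h(q(-8, -2))) = sqrt(-780 - 8*(1 + 2*(-8))) = sqrt(-780 - 8*(1 - 16)) = sqrt(-780 - 8*(-15)) = sqrt(-780 + 120) = sqrt(-660) = 2*I*sqrt(165)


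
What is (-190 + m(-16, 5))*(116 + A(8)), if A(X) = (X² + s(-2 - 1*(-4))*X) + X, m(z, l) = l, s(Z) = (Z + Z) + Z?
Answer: -43660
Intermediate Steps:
s(Z) = 3*Z (s(Z) = 2*Z + Z = 3*Z)
A(X) = X² + 7*X (A(X) = (X² + (3*(-2 - 1*(-4)))*X) + X = (X² + (3*(-2 + 4))*X) + X = (X² + (3*2)*X) + X = (X² + 6*X) + X = X² + 7*X)
(-190 + m(-16, 5))*(116 + A(8)) = (-190 + 5)*(116 + 8*(7 + 8)) = -185*(116 + 8*15) = -185*(116 + 120) = -185*236 = -43660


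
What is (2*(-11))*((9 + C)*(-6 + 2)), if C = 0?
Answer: 792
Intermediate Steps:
(2*(-11))*((9 + C)*(-6 + 2)) = (2*(-11))*((9 + 0)*(-6 + 2)) = -198*(-4) = -22*(-36) = 792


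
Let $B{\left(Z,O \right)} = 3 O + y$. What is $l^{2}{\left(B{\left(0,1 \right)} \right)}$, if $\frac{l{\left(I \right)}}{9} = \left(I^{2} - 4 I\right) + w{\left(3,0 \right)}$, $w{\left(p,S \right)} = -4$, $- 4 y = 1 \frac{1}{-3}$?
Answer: $\frac{966289}{256} \approx 3774.6$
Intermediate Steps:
$y = \frac{1}{12}$ ($y = - \frac{1 \frac{1}{-3}}{4} = - \frac{1 \left(- \frac{1}{3}\right)}{4} = \left(- \frac{1}{4}\right) \left(- \frac{1}{3}\right) = \frac{1}{12} \approx 0.083333$)
$B{\left(Z,O \right)} = \frac{1}{12} + 3 O$ ($B{\left(Z,O \right)} = 3 O + \frac{1}{12} = \frac{1}{12} + 3 O$)
$l{\left(I \right)} = -36 - 36 I + 9 I^{2}$ ($l{\left(I \right)} = 9 \left(\left(I^{2} - 4 I\right) - 4\right) = 9 \left(-4 + I^{2} - 4 I\right) = -36 - 36 I + 9 I^{2}$)
$l^{2}{\left(B{\left(0,1 \right)} \right)} = \left(-36 - 36 \left(\frac{1}{12} + 3 \cdot 1\right) + 9 \left(\frac{1}{12} + 3 \cdot 1\right)^{2}\right)^{2} = \left(-36 - 36 \left(\frac{1}{12} + 3\right) + 9 \left(\frac{1}{12} + 3\right)^{2}\right)^{2} = \left(-36 - 111 + 9 \left(\frac{37}{12}\right)^{2}\right)^{2} = \left(-36 - 111 + 9 \cdot \frac{1369}{144}\right)^{2} = \left(-36 - 111 + \frac{1369}{16}\right)^{2} = \left(- \frac{983}{16}\right)^{2} = \frac{966289}{256}$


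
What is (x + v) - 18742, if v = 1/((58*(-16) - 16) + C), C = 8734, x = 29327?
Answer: 82457151/7790 ≈ 10585.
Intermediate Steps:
v = 1/7790 (v = 1/((58*(-16) - 16) + 8734) = 1/((-928 - 16) + 8734) = 1/(-944 + 8734) = 1/7790 ≈ 0.00012837)
(x + v) - 18742 = (29327 + 1/7790) - 18742 = 228457331/7790 - 18742 = 82457151/7790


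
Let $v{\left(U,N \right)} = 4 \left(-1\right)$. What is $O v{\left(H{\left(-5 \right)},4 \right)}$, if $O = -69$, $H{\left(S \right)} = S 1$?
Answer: $276$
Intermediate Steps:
$H{\left(S \right)} = S$
$v{\left(U,N \right)} = -4$
$O v{\left(H{\left(-5 \right)},4 \right)} = \left(-69\right) \left(-4\right) = 276$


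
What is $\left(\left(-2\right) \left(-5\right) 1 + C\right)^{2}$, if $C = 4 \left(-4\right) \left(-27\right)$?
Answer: $195364$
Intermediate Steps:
$C = 432$ ($C = \left(-16\right) \left(-27\right) = 432$)
$\left(\left(-2\right) \left(-5\right) 1 + C\right)^{2} = \left(\left(-2\right) \left(-5\right) 1 + 432\right)^{2} = \left(10 \cdot 1 + 432\right)^{2} = \left(10 + 432\right)^{2} = 442^{2} = 195364$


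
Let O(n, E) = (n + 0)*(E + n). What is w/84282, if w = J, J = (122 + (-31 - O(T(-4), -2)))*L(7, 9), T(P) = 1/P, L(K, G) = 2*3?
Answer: 1447/224752 ≈ 0.0064382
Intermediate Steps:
L(K, G) = 6
O(n, E) = n*(E + n)
J = 4341/8 (J = (122 + (-31 - (-2 + 1/(-4))/(-4)))*6 = (122 + (-31 - (-1)*(-2 - ¼)/4))*6 = (122 + (-31 - (-1)*(-9)/(4*4)))*6 = (122 + (-31 - 1*9/16))*6 = (122 + (-31 - 9/16))*6 = (122 - 505/16)*6 = (1447/16)*6 = 4341/8 ≈ 542.63)
w = 4341/8 ≈ 542.63
w/84282 = (4341/8)/84282 = (4341/8)*(1/84282) = 1447/224752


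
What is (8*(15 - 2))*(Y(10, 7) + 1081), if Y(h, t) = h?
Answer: 113464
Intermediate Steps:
(8*(15 - 2))*(Y(10, 7) + 1081) = (8*(15 - 2))*(10 + 1081) = (8*13)*1091 = 104*1091 = 113464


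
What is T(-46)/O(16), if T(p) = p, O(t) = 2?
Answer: -23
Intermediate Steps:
T(-46)/O(16) = -46/2 = -46*½ = -23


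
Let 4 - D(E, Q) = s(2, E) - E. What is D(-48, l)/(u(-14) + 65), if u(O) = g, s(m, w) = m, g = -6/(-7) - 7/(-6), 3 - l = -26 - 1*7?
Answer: -1932/2815 ≈ -0.68632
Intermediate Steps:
l = 36 (l = 3 - (-26 - 1*7) = 3 - (-26 - 7) = 3 - 1*(-33) = 3 + 33 = 36)
g = 85/42 (g = -6*(-⅐) - 7*(-⅙) = 6/7 + 7/6 = 85/42 ≈ 2.0238)
u(O) = 85/42
D(E, Q) = 2 + E (D(E, Q) = 4 - (2 - E) = 4 + (-2 + E) = 2 + E)
D(-48, l)/(u(-14) + 65) = (2 - 48)/(85/42 + 65) = -46/(2815/42) = (42/2815)*(-46) = -1932/2815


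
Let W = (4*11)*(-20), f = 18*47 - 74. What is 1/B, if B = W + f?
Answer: -1/108 ≈ -0.0092593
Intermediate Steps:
f = 772 (f = 846 - 74 = 772)
W = -880 (W = 44*(-20) = -880)
B = -108 (B = -880 + 772 = -108)
1/B = 1/(-108) = -1/108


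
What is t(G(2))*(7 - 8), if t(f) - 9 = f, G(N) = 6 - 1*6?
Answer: -9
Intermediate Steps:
G(N) = 0 (G(N) = 6 - 6 = 0)
t(f) = 9 + f
t(G(2))*(7 - 8) = (9 + 0)*(7 - 8) = 9*(-1) = -9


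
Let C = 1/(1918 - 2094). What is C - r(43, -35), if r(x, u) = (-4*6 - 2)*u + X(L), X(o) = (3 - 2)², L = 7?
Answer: -160337/176 ≈ -911.01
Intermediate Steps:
X(o) = 1 (X(o) = 1² = 1)
r(x, u) = 1 - 26*u (r(x, u) = (-4*6 - 2)*u + 1 = (-24 - 2)*u + 1 = -26*u + 1 = 1 - 26*u)
C = -1/176 (C = 1/(-176) = -1/176 ≈ -0.0056818)
C - r(43, -35) = -1/176 - (1 - 26*(-35)) = -1/176 - (1 + 910) = -1/176 - 1*911 = -1/176 - 911 = -160337/176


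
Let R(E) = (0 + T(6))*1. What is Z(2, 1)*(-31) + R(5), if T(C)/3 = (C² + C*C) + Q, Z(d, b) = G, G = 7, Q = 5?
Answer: 14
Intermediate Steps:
Z(d, b) = 7
T(C) = 15 + 6*C² (T(C) = 3*((C² + C*C) + 5) = 3*((C² + C²) + 5) = 3*(2*C² + 5) = 3*(5 + 2*C²) = 15 + 6*C²)
R(E) = 231 (R(E) = (0 + (15 + 6*6²))*1 = (0 + (15 + 6*36))*1 = (0 + (15 + 216))*1 = (0 + 231)*1 = 231*1 = 231)
Z(2, 1)*(-31) + R(5) = 7*(-31) + 231 = -217 + 231 = 14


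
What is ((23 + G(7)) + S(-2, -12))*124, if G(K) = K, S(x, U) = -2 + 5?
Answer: 4092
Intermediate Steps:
S(x, U) = 3
((23 + G(7)) + S(-2, -12))*124 = ((23 + 7) + 3)*124 = (30 + 3)*124 = 33*124 = 4092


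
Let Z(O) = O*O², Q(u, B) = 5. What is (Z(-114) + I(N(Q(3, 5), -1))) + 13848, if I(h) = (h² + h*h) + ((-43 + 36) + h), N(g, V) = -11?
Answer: -1467472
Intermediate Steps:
I(h) = -7 + h + 2*h² (I(h) = (h² + h²) + (-7 + h) = 2*h² + (-7 + h) = -7 + h + 2*h²)
Z(O) = O³
(Z(-114) + I(N(Q(3, 5), -1))) + 13848 = ((-114)³ + (-7 - 11 + 2*(-11)²)) + 13848 = (-1481544 + (-7 - 11 + 2*121)) + 13848 = (-1481544 + (-7 - 11 + 242)) + 13848 = (-1481544 + 224) + 13848 = -1481320 + 13848 = -1467472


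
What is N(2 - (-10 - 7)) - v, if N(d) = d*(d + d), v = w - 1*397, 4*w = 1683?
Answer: 2793/4 ≈ 698.25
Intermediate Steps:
w = 1683/4 (w = (¼)*1683 = 1683/4 ≈ 420.75)
v = 95/4 (v = 1683/4 - 1*397 = 1683/4 - 397 = 95/4 ≈ 23.750)
N(d) = 2*d² (N(d) = d*(2*d) = 2*d²)
N(2 - (-10 - 7)) - v = 2*(2 - (-10 - 7))² - 1*95/4 = 2*(2 - 1*(-17))² - 95/4 = 2*(2 + 17)² - 95/4 = 2*19² - 95/4 = 2*361 - 95/4 = 722 - 95/4 = 2793/4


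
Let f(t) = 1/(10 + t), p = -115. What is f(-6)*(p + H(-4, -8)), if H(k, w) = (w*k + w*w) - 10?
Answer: -29/4 ≈ -7.2500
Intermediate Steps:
H(k, w) = -10 + w² + k*w (H(k, w) = (k*w + w²) - 10 = (w² + k*w) - 10 = -10 + w² + k*w)
f(-6)*(p + H(-4, -8)) = (-115 + (-10 + (-8)² - 4*(-8)))/(10 - 6) = (-115 + (-10 + 64 + 32))/4 = (-115 + 86)/4 = (¼)*(-29) = -29/4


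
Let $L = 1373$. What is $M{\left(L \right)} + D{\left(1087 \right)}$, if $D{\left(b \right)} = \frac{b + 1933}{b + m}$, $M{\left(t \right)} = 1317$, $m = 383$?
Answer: $\frac{193901}{147} \approx 1319.1$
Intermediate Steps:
$D{\left(b \right)} = \frac{1933 + b}{383 + b}$ ($D{\left(b \right)} = \frac{b + 1933}{b + 383} = \frac{1933 + b}{383 + b}$)
$M{\left(L \right)} + D{\left(1087 \right)} = 1317 + \frac{1933 + 1087}{383 + 1087} = 1317 + \frac{1}{1470} \cdot 3020 = 1317 + \frac{302}{147} = \frac{193901}{147}$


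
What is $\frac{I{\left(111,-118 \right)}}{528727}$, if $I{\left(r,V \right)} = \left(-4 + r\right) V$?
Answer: $- \frac{12626}{528727} \approx -0.02388$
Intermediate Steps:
$I{\left(r,V \right)} = V \left(-4 + r\right)$
$\frac{I{\left(111,-118 \right)}}{528727} = \frac{\left(-118\right) \left(-4 + 111\right)}{528727} = \left(-118\right) 107 \cdot \frac{1}{528727} = \left(-12626\right) \frac{1}{528727} = - \frac{12626}{528727}$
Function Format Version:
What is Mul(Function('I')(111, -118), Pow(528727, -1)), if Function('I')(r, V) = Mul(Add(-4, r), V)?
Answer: Rational(-12626, 528727) ≈ -0.023880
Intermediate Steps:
Function('I')(r, V) = Mul(V, Add(-4, r))
Mul(Function('I')(111, -118), Pow(528727, -1)) = Mul(Mul(-118, Add(-4, 111)), Pow(528727, -1)) = Mul(Mul(-118, 107), Rational(1, 528727)) = Mul(-12626, Rational(1, 528727)) = Rational(-12626, 528727)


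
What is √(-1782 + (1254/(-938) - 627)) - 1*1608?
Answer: -1608 + 4*I*√33136257/469 ≈ -1608.0 + 49.095*I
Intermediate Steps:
√(-1782 + (1254/(-938) - 627)) - 1*1608 = √(-1782 + (1254*(-1/938) - 627)) - 1608 = √(-1782 + (-627/469 - 627)) - 1608 = √(-1782 - 294690/469) - 1608 = √(-1130448/469) - 1608 = 4*I*√33136257/469 - 1608 = -1608 + 4*I*√33136257/469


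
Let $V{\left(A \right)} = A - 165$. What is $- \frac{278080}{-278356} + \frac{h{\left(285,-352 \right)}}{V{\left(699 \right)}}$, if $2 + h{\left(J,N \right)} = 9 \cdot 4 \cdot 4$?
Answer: $\frac{23502659}{18580263} \approx 1.2649$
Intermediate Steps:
$V{\left(A \right)} = -165 + A$
$h{\left(J,N \right)} = 142$ ($h{\left(J,N \right)} = -2 + 9 \cdot 4 \cdot 4 = -2 + 36 \cdot 4 = -2 + 144 = 142$)
$- \frac{278080}{-278356} + \frac{h{\left(285,-352 \right)}}{V{\left(699 \right)}} = - \frac{278080}{-278356} + \frac{142}{-165 + 699} = \left(-278080\right) \left(- \frac{1}{278356}\right) + \frac{142}{534} = \frac{69520}{69589} + 142 \cdot \frac{1}{534} = \frac{69520}{69589} + \frac{71}{267} = \frac{23502659}{18580263}$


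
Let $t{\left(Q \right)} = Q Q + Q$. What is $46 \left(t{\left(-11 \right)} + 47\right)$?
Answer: $7222$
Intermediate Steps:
$t{\left(Q \right)} = Q + Q^{2}$ ($t{\left(Q \right)} = Q^{2} + Q = Q + Q^{2}$)
$46 \left(t{\left(-11 \right)} + 47\right) = 46 \left(- 11 \left(1 - 11\right) + 47\right) = 46 \left(\left(-11\right) \left(-10\right) + 47\right) = 46 \left(110 + 47\right) = 46 \cdot 157 = 7222$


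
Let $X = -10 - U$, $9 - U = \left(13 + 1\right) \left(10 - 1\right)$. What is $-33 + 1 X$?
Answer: $74$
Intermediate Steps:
$U = -117$ ($U = 9 - \left(13 + 1\right) \left(10 - 1\right) = 9 - 14 \cdot 9 = 9 - 126 = -117$)
$X = 107$ ($X = -10 - -117 = -10 + 117 = 107$)
$-33 + 1 X = -33 + 1 \cdot 107 = -33 + 107 = 74$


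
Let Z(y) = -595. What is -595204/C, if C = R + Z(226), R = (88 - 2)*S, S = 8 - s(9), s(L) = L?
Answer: 595204/681 ≈ 874.01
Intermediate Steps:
S = -1 (S = 8 - 1*9 = 8 - 9 = -1)
R = -86 (R = (88 - 2)*(-1) = 86*(-1) = -86)
C = -681 (C = -86 - 595 = -681)
-595204/C = -595204/(-681) = -595204*(-1/681) = 595204/681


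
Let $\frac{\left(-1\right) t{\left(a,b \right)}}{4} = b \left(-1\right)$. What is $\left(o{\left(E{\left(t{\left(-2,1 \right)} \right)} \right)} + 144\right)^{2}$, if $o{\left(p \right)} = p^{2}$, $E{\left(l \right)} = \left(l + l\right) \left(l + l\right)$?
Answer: $17977600$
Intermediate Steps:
$t{\left(a,b \right)} = 4 b$ ($t{\left(a,b \right)} = - 4 b \left(-1\right) = - 4 \left(- b\right) = 4 b$)
$E{\left(l \right)} = 4 l^{2}$ ($E{\left(l \right)} = 2 l 2 l = 4 l^{2}$)
$\left(o{\left(E{\left(t{\left(-2,1 \right)} \right)} \right)} + 144\right)^{2} = \left(\left(4 \left(4 \cdot 1\right)^{2}\right)^{2} + 144\right)^{2} = \left(\left(4 \cdot 4^{2}\right)^{2} + 144\right)^{2} = \left(\left(4 \cdot 16\right)^{2} + 144\right)^{2} = \left(64^{2} + 144\right)^{2} = \left(4096 + 144\right)^{2} = 4240^{2} = 17977600$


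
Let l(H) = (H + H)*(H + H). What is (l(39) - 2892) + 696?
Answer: 3888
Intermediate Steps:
l(H) = 4*H**2 (l(H) = (2*H)*(2*H) = 4*H**2)
(l(39) - 2892) + 696 = (4*39**2 - 2892) + 696 = (4*1521 - 2892) + 696 = (6084 - 2892) + 696 = 3192 + 696 = 3888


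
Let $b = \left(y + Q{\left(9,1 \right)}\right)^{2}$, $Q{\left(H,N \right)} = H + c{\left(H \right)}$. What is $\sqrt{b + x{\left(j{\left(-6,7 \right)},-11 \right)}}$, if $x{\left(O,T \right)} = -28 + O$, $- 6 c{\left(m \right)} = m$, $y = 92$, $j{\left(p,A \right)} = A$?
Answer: $\frac{\sqrt{39517}}{2} \approx 99.394$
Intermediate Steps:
$c{\left(m \right)} = - \frac{m}{6}$
$Q{\left(H,N \right)} = \frac{5 H}{6}$ ($Q{\left(H,N \right)} = H - \frac{H}{6} = \frac{5 H}{6}$)
$b = \frac{39601}{4}$ ($b = \left(92 + \frac{5}{6} \cdot 9\right)^{2} = \left(92 + \frac{15}{2}\right)^{2} = \left(\frac{199}{2}\right)^{2} = \frac{39601}{4} \approx 9900.3$)
$\sqrt{b + x{\left(j{\left(-6,7 \right)},-11 \right)}} = \sqrt{\frac{39601}{4} + \left(-28 + 7\right)} = \sqrt{\frac{39601}{4} - 21} = \sqrt{\frac{39517}{4}} = \frac{\sqrt{39517}}{2}$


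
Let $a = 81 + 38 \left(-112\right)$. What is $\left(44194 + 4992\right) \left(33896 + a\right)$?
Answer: $1461857106$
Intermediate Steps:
$a = -4175$ ($a = 81 - 4256 = -4175$)
$\left(44194 + 4992\right) \left(33896 + a\right) = \left(44194 + 4992\right) \left(33896 - 4175\right) = 49186 \cdot 29721 = 1461857106$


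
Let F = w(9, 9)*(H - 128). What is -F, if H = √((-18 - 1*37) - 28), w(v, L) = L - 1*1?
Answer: 1024 - 8*I*√83 ≈ 1024.0 - 72.883*I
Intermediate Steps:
w(v, L) = -1 + L (w(v, L) = L - 1 = -1 + L)
H = I*√83 (H = √((-18 - 37) - 28) = √(-55 - 28) = √(-83) = I*√83 ≈ 9.1104*I)
F = -1024 + 8*I*√83 (F = (-1 + 9)*(I*√83 - 128) = 8*(-128 + I*√83) = -1024 + 8*I*√83 ≈ -1024.0 + 72.883*I)
-F = -(-1024 + 8*I*√83) = 1024 - 8*I*√83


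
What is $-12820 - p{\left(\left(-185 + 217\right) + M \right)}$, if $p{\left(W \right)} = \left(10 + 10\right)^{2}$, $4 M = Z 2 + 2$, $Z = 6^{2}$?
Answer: $-13220$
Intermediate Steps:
$Z = 36$
$M = \frac{37}{2}$ ($M = \frac{36 \cdot 2 + 2}{4} = \frac{72 + 2}{4} = \frac{1}{4} \cdot 74 = \frac{37}{2} \approx 18.5$)
$p{\left(W \right)} = 400$ ($p{\left(W \right)} = 20^{2} = 400$)
$-12820 - p{\left(\left(-185 + 217\right) + M \right)} = -12820 - 400 = -13220$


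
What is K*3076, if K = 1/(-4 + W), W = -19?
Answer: -3076/23 ≈ -133.74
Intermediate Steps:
K = -1/23 (K = 1/(-4 - 19) = 1/(-23) = -1/23 ≈ -0.043478)
K*3076 = -1/23*3076 = -3076/23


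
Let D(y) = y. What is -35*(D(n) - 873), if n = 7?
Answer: 30310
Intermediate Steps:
-35*(D(n) - 873) = -35*(7 - 873) = -35*(-866) = 30310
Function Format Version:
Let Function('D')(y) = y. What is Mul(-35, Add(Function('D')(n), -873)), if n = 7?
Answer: 30310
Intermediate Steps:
Mul(-35, Add(Function('D')(n), -873)) = Mul(-35, Add(7, -873)) = Mul(-35, -866) = 30310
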